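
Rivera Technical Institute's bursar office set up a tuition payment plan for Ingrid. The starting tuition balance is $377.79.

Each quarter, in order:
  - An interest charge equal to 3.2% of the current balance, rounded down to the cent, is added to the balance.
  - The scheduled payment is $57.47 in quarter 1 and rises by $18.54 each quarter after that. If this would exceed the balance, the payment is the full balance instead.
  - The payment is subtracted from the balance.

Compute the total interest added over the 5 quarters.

Quarter 1: opening $377.79; interest $12.08 → $389.87; payment $57.47; balance $332.40
Quarter 2: opening $332.40; interest $10.63 → $343.03; payment $76.01; balance $267.02
Quarter 3: opening $267.02; interest $8.54 → $275.56; payment $94.55; balance $181.01
Quarter 4: opening $181.01; interest $5.79 → $186.80; payment $113.09; balance $73.71
Quarter 5: opening $73.71; interest $2.35 → $76.06; payment $76.06; balance $0.00
Total interest: $12.08 + $10.63 + $8.54 + $5.79 + $2.35 = $39.39

$39.39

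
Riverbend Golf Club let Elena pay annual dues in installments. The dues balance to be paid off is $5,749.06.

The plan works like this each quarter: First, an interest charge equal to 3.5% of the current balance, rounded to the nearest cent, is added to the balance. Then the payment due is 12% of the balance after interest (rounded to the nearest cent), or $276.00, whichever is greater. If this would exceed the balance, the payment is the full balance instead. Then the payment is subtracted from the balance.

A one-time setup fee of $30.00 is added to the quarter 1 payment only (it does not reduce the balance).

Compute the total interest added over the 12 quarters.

Quarter 1: $5,749.06 +$201.22 interest = $5,950.28; pay $714.03 (+ $30.00 fee) → $5,236.25
Quarter 2: $5,236.25 +$183.27 interest = $5,419.52; pay $650.34 → $4,769.18
Quarter 3: $4,769.18 +$166.92 interest = $4,936.10; pay $592.33 → $4,343.77
Quarter 4: $4,343.77 +$152.03 interest = $4,495.80; pay $539.50 → $3,956.30
Quarter 5: $3,956.30 +$138.47 interest = $4,094.77; pay $491.37 → $3,603.40
Quarter 6: $3,603.40 +$126.12 interest = $3,729.52; pay $447.54 → $3,281.98
Quarter 7: $3,281.98 +$114.87 interest = $3,396.85; pay $407.62 → $2,989.23
Quarter 8: $2,989.23 +$104.62 interest = $3,093.85; pay $371.26 → $2,722.59
Quarter 9: $2,722.59 +$95.29 interest = $2,817.88; pay $338.15 → $2,479.73
Quarter 10: $2,479.73 +$86.79 interest = $2,566.52; pay $307.98 → $2,258.54
Quarter 11: $2,258.54 +$79.05 interest = $2,337.59; pay $280.51 → $2,057.08
Quarter 12: $2,057.08 +$72.00 interest = $2,129.08; pay $276.00 → $1,853.08
Total interest: $201.22 + $183.27 + $166.92 + $152.03 + $138.47 + $126.12 + $114.87 + $104.62 + $95.29 + $86.79 + $79.05 + $72.00 = $1,520.65

$1,520.65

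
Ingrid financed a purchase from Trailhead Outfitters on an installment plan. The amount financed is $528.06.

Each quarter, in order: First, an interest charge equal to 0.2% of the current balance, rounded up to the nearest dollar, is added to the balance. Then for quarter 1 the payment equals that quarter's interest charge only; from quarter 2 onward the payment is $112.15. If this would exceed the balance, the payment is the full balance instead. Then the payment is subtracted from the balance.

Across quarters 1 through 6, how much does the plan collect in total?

$536.06

Quarter 1: opening $528.06; interest $2.00 → $530.06; payment $2.00; balance $528.06
Quarter 2: opening $528.06; interest $2.00 → $530.06; payment $112.15; balance $417.91
Quarter 3: opening $417.91; interest $1.00 → $418.91; payment $112.15; balance $306.76
Quarter 4: opening $306.76; interest $1.00 → $307.76; payment $112.15; balance $195.61
Quarter 5: opening $195.61; interest $1.00 → $196.61; payment $112.15; balance $84.46
Quarter 6: opening $84.46; interest $1.00 → $85.46; payment $85.46; balance $0.00
Total paid: $536.06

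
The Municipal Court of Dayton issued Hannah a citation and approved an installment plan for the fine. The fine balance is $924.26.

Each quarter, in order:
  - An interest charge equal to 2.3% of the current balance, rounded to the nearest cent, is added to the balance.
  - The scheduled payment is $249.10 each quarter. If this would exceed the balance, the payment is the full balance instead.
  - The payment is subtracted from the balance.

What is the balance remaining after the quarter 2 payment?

Quarter 1: $924.26 +$21.26 interest = $945.52; pay $249.10 → $696.42
Quarter 2: $696.42 +$16.02 interest = $712.44; pay $249.10 → $463.34

$463.34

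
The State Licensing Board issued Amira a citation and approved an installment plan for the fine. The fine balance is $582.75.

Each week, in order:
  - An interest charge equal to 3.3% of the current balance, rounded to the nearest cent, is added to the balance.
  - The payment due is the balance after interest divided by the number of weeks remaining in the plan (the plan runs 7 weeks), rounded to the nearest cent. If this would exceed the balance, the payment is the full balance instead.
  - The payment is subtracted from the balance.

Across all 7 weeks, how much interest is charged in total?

$82.21

# | Opening | Interest | Payment | End bal
1 | $582.75 | $19.23 | $86.00 | $515.98
2 | $515.98 | $17.03 | $88.84 | $444.17
3 | $444.17 | $14.66 | $91.77 | $367.06
4 | $367.06 | $12.11 | $94.79 | $284.38
5 | $284.38 | $9.38 | $97.92 | $195.84
6 | $195.84 | $6.46 | $101.15 | $101.15
7 | $101.15 | $3.34 | $104.49 | $0.00
Total interest: $19.23 + $17.03 + $14.66 + $12.11 + $9.38 + $6.46 + $3.34 = $82.21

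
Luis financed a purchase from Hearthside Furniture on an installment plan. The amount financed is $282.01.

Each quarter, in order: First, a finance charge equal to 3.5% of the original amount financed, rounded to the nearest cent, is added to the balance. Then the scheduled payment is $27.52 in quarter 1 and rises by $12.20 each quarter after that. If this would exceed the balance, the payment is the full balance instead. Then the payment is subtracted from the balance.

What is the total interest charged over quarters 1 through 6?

Quarter 1: $282.01 +$9.87 interest = $291.88; pay $27.52 → $264.36
Quarter 2: $264.36 +$9.87 interest = $274.23; pay $39.72 → $234.51
Quarter 3: $234.51 +$9.87 interest = $244.38; pay $51.92 → $192.46
Quarter 4: $192.46 +$9.87 interest = $202.33; pay $64.12 → $138.21
Quarter 5: $138.21 +$9.87 interest = $148.08; pay $76.32 → $71.76
Quarter 6: $71.76 +$9.87 interest = $81.63; pay $81.63 → $0.00
Total interest: $9.87 + $9.87 + $9.87 + $9.87 + $9.87 + $9.87 = $59.22

$59.22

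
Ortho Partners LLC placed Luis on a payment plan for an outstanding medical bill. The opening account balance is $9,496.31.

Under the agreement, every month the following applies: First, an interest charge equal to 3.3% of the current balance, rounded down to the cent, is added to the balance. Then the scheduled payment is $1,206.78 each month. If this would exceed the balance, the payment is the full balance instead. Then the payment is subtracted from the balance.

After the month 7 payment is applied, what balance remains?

$2,588.15

Month 1: opening $9,496.31; interest $313.37 → $9,809.68; payment $1,206.78; balance $8,602.90
Month 2: opening $8,602.90; interest $283.89 → $8,886.79; payment $1,206.78; balance $7,680.01
Month 3: opening $7,680.01; interest $253.44 → $7,933.45; payment $1,206.78; balance $6,726.67
Month 4: opening $6,726.67; interest $221.98 → $6,948.65; payment $1,206.78; balance $5,741.87
Month 5: opening $5,741.87; interest $189.48 → $5,931.35; payment $1,206.78; balance $4,724.57
Month 6: opening $4,724.57; interest $155.91 → $4,880.48; payment $1,206.78; balance $3,673.70
Month 7: opening $3,673.70; interest $121.23 → $3,794.93; payment $1,206.78; balance $2,588.15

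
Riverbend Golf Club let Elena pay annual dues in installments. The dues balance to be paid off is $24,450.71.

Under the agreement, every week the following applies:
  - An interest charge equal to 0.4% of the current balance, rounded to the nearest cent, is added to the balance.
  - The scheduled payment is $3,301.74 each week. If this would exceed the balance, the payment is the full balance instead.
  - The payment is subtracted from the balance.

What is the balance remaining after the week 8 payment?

$0.00

Week 1: $24,450.71 +$97.80 interest = $24,548.51; pay $3,301.74 → $21,246.77
Week 2: $21,246.77 +$84.99 interest = $21,331.76; pay $3,301.74 → $18,030.02
Week 3: $18,030.02 +$72.12 interest = $18,102.14; pay $3,301.74 → $14,800.40
Week 4: $14,800.40 +$59.20 interest = $14,859.60; pay $3,301.74 → $11,557.86
Week 5: $11,557.86 +$46.23 interest = $11,604.09; pay $3,301.74 → $8,302.35
Week 6: $8,302.35 +$33.21 interest = $8,335.56; pay $3,301.74 → $5,033.82
Week 7: $5,033.82 +$20.14 interest = $5,053.96; pay $3,301.74 → $1,752.22
Week 8: $1,752.22 +$7.01 interest = $1,759.23; pay $1,759.23 → $0.00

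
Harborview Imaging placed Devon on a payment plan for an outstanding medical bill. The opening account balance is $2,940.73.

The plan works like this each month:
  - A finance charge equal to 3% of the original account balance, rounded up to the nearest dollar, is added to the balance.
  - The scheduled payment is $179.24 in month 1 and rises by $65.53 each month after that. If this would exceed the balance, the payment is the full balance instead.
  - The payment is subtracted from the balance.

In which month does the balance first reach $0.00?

9

Month 1: opening $2,940.73; interest $89.00 → $3,029.73; payment $179.24; balance $2,850.49
Month 2: opening $2,850.49; interest $89.00 → $2,939.49; payment $244.77; balance $2,694.72
Month 3: opening $2,694.72; interest $89.00 → $2,783.72; payment $310.30; balance $2,473.42
Month 4: opening $2,473.42; interest $89.00 → $2,562.42; payment $375.83; balance $2,186.59
Month 5: opening $2,186.59; interest $89.00 → $2,275.59; payment $441.36; balance $1,834.23
Month 6: opening $1,834.23; interest $89.00 → $1,923.23; payment $506.89; balance $1,416.34
Month 7: opening $1,416.34; interest $89.00 → $1,505.34; payment $572.42; balance $932.92
Month 8: opening $932.92; interest $89.00 → $1,021.92; payment $637.95; balance $383.97
Month 9: opening $383.97; interest $89.00 → $472.97; payment $472.97; balance $0.00
Balance reaches $0.00 in month 9.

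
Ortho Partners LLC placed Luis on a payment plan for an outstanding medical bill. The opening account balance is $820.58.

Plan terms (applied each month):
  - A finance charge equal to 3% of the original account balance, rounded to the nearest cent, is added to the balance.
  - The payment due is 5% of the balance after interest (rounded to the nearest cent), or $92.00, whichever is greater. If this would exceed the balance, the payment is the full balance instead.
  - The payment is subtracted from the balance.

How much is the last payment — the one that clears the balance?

Month 1: $820.58 +$24.62 interest = $845.20; pay $92.00 → $753.20
Month 2: $753.20 +$24.62 interest = $777.82; pay $92.00 → $685.82
Month 3: $685.82 +$24.62 interest = $710.44; pay $92.00 → $618.44
Month 4: $618.44 +$24.62 interest = $643.06; pay $92.00 → $551.06
Month 5: $551.06 +$24.62 interest = $575.68; pay $92.00 → $483.68
Month 6: $483.68 +$24.62 interest = $508.30; pay $92.00 → $416.30
Month 7: $416.30 +$24.62 interest = $440.92; pay $92.00 → $348.92
Month 8: $348.92 +$24.62 interest = $373.54; pay $92.00 → $281.54
Month 9: $281.54 +$24.62 interest = $306.16; pay $92.00 → $214.16
Month 10: $214.16 +$24.62 interest = $238.78; pay $92.00 → $146.78
Month 11: $146.78 +$24.62 interest = $171.40; pay $92.00 → $79.40
Month 12: $79.40 +$24.62 interest = $104.02; pay $92.00 → $12.02
Month 13: $12.02 +$24.62 interest = $36.64; pay $36.64 → $0.00

$36.64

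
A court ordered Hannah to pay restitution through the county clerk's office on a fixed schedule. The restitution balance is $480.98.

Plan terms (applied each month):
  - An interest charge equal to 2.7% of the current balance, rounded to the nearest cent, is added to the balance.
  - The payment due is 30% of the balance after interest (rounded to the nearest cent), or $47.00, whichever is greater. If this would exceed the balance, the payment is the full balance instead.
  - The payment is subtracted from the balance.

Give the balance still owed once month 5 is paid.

$84.93

Month 1: $480.98 +$12.99 interest = $493.97; pay $148.19 → $345.78
Month 2: $345.78 +$9.34 interest = $355.12; pay $106.54 → $248.58
Month 3: $248.58 +$6.71 interest = $255.29; pay $76.59 → $178.70
Month 4: $178.70 +$4.82 interest = $183.52; pay $55.06 → $128.46
Month 5: $128.46 +$3.47 interest = $131.93; pay $47.00 → $84.93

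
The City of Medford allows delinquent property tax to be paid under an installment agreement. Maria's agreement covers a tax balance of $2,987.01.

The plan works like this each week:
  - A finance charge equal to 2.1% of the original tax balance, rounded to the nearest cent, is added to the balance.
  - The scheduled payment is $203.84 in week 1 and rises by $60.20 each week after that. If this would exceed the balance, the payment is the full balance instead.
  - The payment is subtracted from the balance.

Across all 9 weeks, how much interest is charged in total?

$564.57

Week 1: opening $2,987.01; interest $62.73 → $3,049.74; payment $203.84; balance $2,845.90
Week 2: opening $2,845.90; interest $62.73 → $2,908.63; payment $264.04; balance $2,644.59
Week 3: opening $2,644.59; interest $62.73 → $2,707.32; payment $324.24; balance $2,383.08
Week 4: opening $2,383.08; interest $62.73 → $2,445.81; payment $384.44; balance $2,061.37
Week 5: opening $2,061.37; interest $62.73 → $2,124.10; payment $444.64; balance $1,679.46
Week 6: opening $1,679.46; interest $62.73 → $1,742.19; payment $504.84; balance $1,237.35
Week 7: opening $1,237.35; interest $62.73 → $1,300.08; payment $565.04; balance $735.04
Week 8: opening $735.04; interest $62.73 → $797.77; payment $625.24; balance $172.53
Week 9: opening $172.53; interest $62.73 → $235.26; payment $235.26; balance $0.00
Total interest: $62.73 + $62.73 + $62.73 + $62.73 + $62.73 + $62.73 + $62.73 + $62.73 + $62.73 = $564.57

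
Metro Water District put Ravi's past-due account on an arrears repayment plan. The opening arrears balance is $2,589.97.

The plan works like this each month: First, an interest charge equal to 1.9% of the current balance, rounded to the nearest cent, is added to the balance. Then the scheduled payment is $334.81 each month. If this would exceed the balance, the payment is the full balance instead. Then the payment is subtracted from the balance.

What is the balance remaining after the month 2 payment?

$2,013.34

Month 1: $2,589.97 +$49.21 interest = $2,639.18; pay $334.81 → $2,304.37
Month 2: $2,304.37 +$43.78 interest = $2,348.15; pay $334.81 → $2,013.34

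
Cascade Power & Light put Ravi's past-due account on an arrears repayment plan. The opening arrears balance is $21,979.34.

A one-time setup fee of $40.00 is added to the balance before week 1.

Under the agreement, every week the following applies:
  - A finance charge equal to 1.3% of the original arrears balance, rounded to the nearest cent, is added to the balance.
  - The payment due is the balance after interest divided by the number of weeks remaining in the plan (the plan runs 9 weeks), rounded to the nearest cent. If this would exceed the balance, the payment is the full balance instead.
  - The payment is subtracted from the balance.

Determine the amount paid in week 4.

$2,602.50

Week 1: opening $22,019.34; interest $285.73 → $22,305.07; payment $2,478.34; balance $19,826.73
Week 2: opening $19,826.73; interest $285.73 → $20,112.46; payment $2,514.06; balance $17,598.40
Week 3: opening $17,598.40; interest $285.73 → $17,884.13; payment $2,554.88; balance $15,329.25
Week 4: opening $15,329.25; interest $285.73 → $15,614.98; payment $2,602.50; balance $13,012.48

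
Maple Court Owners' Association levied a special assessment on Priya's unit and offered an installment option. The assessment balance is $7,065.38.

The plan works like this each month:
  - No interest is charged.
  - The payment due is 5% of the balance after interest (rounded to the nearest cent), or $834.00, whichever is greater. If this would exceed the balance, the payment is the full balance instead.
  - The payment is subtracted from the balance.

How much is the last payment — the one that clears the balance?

# | Opening | Payment | End bal
1 | $7,065.38 | $834.00 | $6,231.38
2 | $6,231.38 | $834.00 | $5,397.38
3 | $5,397.38 | $834.00 | $4,563.38
4 | $4,563.38 | $834.00 | $3,729.38
5 | $3,729.38 | $834.00 | $2,895.38
6 | $2,895.38 | $834.00 | $2,061.38
7 | $2,061.38 | $834.00 | $1,227.38
8 | $1,227.38 | $834.00 | $393.38
9 | $393.38 | $393.38 | $0.00

$393.38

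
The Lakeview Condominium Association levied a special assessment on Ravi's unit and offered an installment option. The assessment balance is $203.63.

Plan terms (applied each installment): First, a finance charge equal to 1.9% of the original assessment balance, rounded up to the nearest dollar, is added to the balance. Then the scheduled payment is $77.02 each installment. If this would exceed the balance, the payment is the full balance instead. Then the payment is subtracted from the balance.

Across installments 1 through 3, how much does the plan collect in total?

# | Opening | Interest | Payment | End bal
1 | $203.63 | $4.00 | $77.02 | $130.61
2 | $130.61 | $4.00 | $77.02 | $57.59
3 | $57.59 | $4.00 | $61.59 | $0.00
Total paid: $215.63

$215.63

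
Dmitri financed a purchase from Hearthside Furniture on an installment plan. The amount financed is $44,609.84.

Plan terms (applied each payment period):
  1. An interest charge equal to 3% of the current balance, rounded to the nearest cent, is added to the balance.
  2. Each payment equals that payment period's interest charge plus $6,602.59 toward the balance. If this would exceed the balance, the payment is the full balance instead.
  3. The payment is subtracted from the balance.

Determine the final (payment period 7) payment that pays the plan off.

Payment period 1: $44,609.84 +$1,338.30 interest = $45,948.14; pay $7,940.89 → $38,007.25
Payment period 2: $38,007.25 +$1,140.22 interest = $39,147.47; pay $7,742.81 → $31,404.66
Payment period 3: $31,404.66 +$942.14 interest = $32,346.80; pay $7,544.73 → $24,802.07
Payment period 4: $24,802.07 +$744.06 interest = $25,546.13; pay $7,346.65 → $18,199.48
Payment period 5: $18,199.48 +$545.98 interest = $18,745.46; pay $7,148.57 → $11,596.89
Payment period 6: $11,596.89 +$347.91 interest = $11,944.80; pay $6,950.50 → $4,994.30
Payment period 7: $4,994.30 +$149.83 interest = $5,144.13; pay $5,144.13 → $0.00

$5,144.13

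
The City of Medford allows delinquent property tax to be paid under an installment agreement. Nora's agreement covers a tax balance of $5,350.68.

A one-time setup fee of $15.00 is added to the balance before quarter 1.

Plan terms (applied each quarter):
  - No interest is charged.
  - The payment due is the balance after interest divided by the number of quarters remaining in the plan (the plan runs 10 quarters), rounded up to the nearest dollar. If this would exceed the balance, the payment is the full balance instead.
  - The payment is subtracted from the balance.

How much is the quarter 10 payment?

Quarter 1: $5,365.68 − $537.00 → $4,828.68
Quarter 2: $4,828.68 − $537.00 → $4,291.68
Quarter 3: $4,291.68 − $537.00 → $3,754.68
Quarter 4: $3,754.68 − $537.00 → $3,217.68
Quarter 5: $3,217.68 − $537.00 → $2,680.68
Quarter 6: $2,680.68 − $537.00 → $2,143.68
Quarter 7: $2,143.68 − $536.00 → $1,607.68
Quarter 8: $1,607.68 − $536.00 → $1,071.68
Quarter 9: $1,071.68 − $536.00 → $535.68
Quarter 10: $535.68 − $535.68 → $0.00

$535.68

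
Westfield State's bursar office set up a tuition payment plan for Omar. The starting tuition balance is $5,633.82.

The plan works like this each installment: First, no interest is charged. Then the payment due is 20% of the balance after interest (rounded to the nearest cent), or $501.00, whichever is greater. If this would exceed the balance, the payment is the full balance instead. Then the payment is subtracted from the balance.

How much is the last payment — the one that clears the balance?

$303.62

# | Opening | Payment | End bal
1 | $5,633.82 | $1,126.76 | $4,507.06
2 | $4,507.06 | $901.41 | $3,605.65
3 | $3,605.65 | $721.13 | $2,884.52
4 | $2,884.52 | $576.90 | $2,307.62
5 | $2,307.62 | $501.00 | $1,806.62
6 | $1,806.62 | $501.00 | $1,305.62
7 | $1,305.62 | $501.00 | $804.62
8 | $804.62 | $501.00 | $303.62
9 | $303.62 | $303.62 | $0.00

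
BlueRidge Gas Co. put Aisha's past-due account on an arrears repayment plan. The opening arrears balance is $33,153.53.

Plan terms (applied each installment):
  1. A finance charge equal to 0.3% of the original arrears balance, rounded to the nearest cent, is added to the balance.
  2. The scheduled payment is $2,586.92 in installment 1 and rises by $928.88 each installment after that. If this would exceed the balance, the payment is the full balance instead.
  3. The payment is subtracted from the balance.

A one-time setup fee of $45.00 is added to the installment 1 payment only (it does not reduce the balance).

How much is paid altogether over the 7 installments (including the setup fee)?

Installment 1: opening $33,153.53; interest $99.46 → $33,252.99; payment $2,586.92 (+ $45.00 fee); balance $30,666.07
Installment 2: opening $30,666.07; interest $99.46 → $30,765.53; payment $3,515.80; balance $27,249.73
Installment 3: opening $27,249.73; interest $99.46 → $27,349.19; payment $4,444.68; balance $22,904.51
Installment 4: opening $22,904.51; interest $99.46 → $23,003.97; payment $5,373.56; balance $17,630.41
Installment 5: opening $17,630.41; interest $99.46 → $17,729.87; payment $6,302.44; balance $11,427.43
Installment 6: opening $11,427.43; interest $99.46 → $11,526.89; payment $7,231.32; balance $4,295.57
Installment 7: opening $4,295.57; interest $99.46 → $4,395.03; payment $4,395.03; balance $0.00
Total paid: $33,894.75

$33,894.75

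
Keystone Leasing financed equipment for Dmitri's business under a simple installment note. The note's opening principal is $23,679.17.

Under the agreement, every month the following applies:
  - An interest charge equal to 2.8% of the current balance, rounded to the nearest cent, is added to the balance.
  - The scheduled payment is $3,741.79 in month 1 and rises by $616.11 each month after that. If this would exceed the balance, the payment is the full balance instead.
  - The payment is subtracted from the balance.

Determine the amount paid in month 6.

# | Opening | Interest | Payment | End bal
1 | $23,679.17 | $663.02 | $3,741.79 | $20,600.40
2 | $20,600.40 | $576.81 | $4,357.90 | $16,819.31
3 | $16,819.31 | $470.94 | $4,974.01 | $12,316.24
4 | $12,316.24 | $344.85 | $5,590.12 | $7,070.97
5 | $7,070.97 | $197.99 | $6,206.23 | $1,062.73
6 | $1,062.73 | $29.76 | $1,092.49 | $0.00

$1,092.49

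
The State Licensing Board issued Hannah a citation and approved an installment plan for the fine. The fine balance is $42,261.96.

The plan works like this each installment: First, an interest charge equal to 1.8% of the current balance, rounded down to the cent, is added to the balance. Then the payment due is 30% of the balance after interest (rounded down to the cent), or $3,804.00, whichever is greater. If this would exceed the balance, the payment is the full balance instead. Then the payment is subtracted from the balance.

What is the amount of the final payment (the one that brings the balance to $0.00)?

Installment 1: opening $42,261.96; interest $760.71 → $43,022.67; payment $12,906.80; balance $30,115.87
Installment 2: opening $30,115.87; interest $542.08 → $30,657.95; payment $9,197.38; balance $21,460.57
Installment 3: opening $21,460.57; interest $386.29 → $21,846.86; payment $6,554.05; balance $15,292.81
Installment 4: opening $15,292.81; interest $275.27 → $15,568.08; payment $4,670.42; balance $10,897.66
Installment 5: opening $10,897.66; interest $196.15 → $11,093.81; payment $3,804.00; balance $7,289.81
Installment 6: opening $7,289.81; interest $131.21 → $7,421.02; payment $3,804.00; balance $3,617.02
Installment 7: opening $3,617.02; interest $65.10 → $3,682.12; payment $3,682.12; balance $0.00

$3,682.12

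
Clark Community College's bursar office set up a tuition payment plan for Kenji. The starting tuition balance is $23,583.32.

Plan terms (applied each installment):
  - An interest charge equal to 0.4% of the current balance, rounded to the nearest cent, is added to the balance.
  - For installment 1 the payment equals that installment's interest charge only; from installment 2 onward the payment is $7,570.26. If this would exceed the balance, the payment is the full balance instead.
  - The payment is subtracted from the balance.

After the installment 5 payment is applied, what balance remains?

# | Opening | Interest | Payment | End bal
1 | $23,583.32 | $94.33 | $94.33 | $23,583.32
2 | $23,583.32 | $94.33 | $7,570.26 | $16,107.39
3 | $16,107.39 | $64.43 | $7,570.26 | $8,601.56
4 | $8,601.56 | $34.41 | $7,570.26 | $1,065.71
5 | $1,065.71 | $4.26 | $1,069.97 | $0.00

$0.00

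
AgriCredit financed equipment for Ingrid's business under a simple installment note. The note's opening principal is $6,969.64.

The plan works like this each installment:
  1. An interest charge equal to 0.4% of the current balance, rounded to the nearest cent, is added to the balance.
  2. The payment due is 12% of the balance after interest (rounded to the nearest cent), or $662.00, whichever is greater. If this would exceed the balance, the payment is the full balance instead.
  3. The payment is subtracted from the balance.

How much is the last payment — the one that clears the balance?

Installment 1: opening $6,969.64; interest $27.88 → $6,997.52; payment $839.70; balance $6,157.82
Installment 2: opening $6,157.82; interest $24.63 → $6,182.45; payment $741.89; balance $5,440.56
Installment 3: opening $5,440.56; interest $21.76 → $5,462.32; payment $662.00; balance $4,800.32
Installment 4: opening $4,800.32; interest $19.20 → $4,819.52; payment $662.00; balance $4,157.52
Installment 5: opening $4,157.52; interest $16.63 → $4,174.15; payment $662.00; balance $3,512.15
Installment 6: opening $3,512.15; interest $14.05 → $3,526.20; payment $662.00; balance $2,864.20
Installment 7: opening $2,864.20; interest $11.46 → $2,875.66; payment $662.00; balance $2,213.66
Installment 8: opening $2,213.66; interest $8.85 → $2,222.51; payment $662.00; balance $1,560.51
Installment 9: opening $1,560.51; interest $6.24 → $1,566.75; payment $662.00; balance $904.75
Installment 10: opening $904.75; interest $3.62 → $908.37; payment $662.00; balance $246.37
Installment 11: opening $246.37; interest $0.99 → $247.36; payment $247.36; balance $0.00

$247.36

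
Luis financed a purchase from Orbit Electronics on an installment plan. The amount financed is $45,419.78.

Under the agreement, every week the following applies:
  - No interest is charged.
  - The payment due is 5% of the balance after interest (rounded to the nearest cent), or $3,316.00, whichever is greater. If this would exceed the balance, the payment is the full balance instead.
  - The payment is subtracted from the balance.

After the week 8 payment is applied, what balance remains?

$18,891.78

Week 1: opening $45,419.78; payment $3,316.00; balance $42,103.78
Week 2: opening $42,103.78; payment $3,316.00; balance $38,787.78
Week 3: opening $38,787.78; payment $3,316.00; balance $35,471.78
Week 4: opening $35,471.78; payment $3,316.00; balance $32,155.78
Week 5: opening $32,155.78; payment $3,316.00; balance $28,839.78
Week 6: opening $28,839.78; payment $3,316.00; balance $25,523.78
Week 7: opening $25,523.78; payment $3,316.00; balance $22,207.78
Week 8: opening $22,207.78; payment $3,316.00; balance $18,891.78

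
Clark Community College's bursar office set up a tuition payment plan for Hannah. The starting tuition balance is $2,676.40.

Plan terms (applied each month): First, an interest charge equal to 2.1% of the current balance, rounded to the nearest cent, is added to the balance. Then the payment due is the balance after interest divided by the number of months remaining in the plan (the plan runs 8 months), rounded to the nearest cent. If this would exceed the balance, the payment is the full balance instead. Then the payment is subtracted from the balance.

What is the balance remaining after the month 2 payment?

$2,092.48

# | Opening | Interest | Payment | End bal
1 | $2,676.40 | $56.20 | $341.58 | $2,391.02
2 | $2,391.02 | $50.21 | $348.75 | $2,092.48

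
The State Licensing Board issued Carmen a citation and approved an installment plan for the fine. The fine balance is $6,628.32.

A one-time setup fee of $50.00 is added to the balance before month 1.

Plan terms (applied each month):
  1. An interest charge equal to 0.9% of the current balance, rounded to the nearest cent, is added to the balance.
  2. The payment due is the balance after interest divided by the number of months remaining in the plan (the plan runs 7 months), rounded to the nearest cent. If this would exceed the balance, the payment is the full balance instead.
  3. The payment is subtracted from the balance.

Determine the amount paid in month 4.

$988.86

Month 1: $6,678.32 +$60.10 interest = $6,738.42; pay $962.63 → $5,775.79
Month 2: $5,775.79 +$51.98 interest = $5,827.77; pay $971.30 → $4,856.47
Month 3: $4,856.47 +$43.71 interest = $4,900.18; pay $980.04 → $3,920.14
Month 4: $3,920.14 +$35.28 interest = $3,955.42; pay $988.86 → $2,966.56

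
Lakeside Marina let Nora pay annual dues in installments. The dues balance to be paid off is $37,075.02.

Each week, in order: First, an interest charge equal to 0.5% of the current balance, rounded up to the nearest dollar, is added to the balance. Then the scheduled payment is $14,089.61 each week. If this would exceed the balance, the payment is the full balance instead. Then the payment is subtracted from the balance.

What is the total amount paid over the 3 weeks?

# | Opening | Interest | Payment | End bal
1 | $37,075.02 | $186.00 | $14,089.61 | $23,171.41
2 | $23,171.41 | $116.00 | $14,089.61 | $9,197.80
3 | $9,197.80 | $46.00 | $9,243.80 | $0.00
Total paid: $37,423.02

$37,423.02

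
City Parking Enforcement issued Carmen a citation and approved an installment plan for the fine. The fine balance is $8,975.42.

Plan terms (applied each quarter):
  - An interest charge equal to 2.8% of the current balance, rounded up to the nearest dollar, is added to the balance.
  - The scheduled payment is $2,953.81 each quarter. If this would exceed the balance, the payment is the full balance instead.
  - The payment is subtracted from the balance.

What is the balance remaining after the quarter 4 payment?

# | Opening | Interest | Payment | End bal
1 | $8,975.42 | $252.00 | $2,953.81 | $6,273.61
2 | $6,273.61 | $176.00 | $2,953.81 | $3,495.80
3 | $3,495.80 | $98.00 | $2,953.81 | $639.99
4 | $639.99 | $18.00 | $657.99 | $0.00

$0.00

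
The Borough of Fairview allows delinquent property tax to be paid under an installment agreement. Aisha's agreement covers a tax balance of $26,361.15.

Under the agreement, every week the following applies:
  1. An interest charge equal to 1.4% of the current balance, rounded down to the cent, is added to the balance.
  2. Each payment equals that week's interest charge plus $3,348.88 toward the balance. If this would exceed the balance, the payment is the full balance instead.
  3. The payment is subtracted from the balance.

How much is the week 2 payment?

Week 1: $26,361.15 +$369.05 interest = $26,730.20; pay $3,717.93 → $23,012.27
Week 2: $23,012.27 +$322.17 interest = $23,334.44; pay $3,671.05 → $19,663.39

$3,671.05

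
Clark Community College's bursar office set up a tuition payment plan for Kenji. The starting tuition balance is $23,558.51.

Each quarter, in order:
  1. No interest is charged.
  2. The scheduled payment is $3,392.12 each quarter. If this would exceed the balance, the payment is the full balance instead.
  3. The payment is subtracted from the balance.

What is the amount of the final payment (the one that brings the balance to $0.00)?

$3,205.79

Quarter 1: opening $23,558.51; payment $3,392.12; balance $20,166.39
Quarter 2: opening $20,166.39; payment $3,392.12; balance $16,774.27
Quarter 3: opening $16,774.27; payment $3,392.12; balance $13,382.15
Quarter 4: opening $13,382.15; payment $3,392.12; balance $9,990.03
Quarter 5: opening $9,990.03; payment $3,392.12; balance $6,597.91
Quarter 6: opening $6,597.91; payment $3,392.12; balance $3,205.79
Quarter 7: opening $3,205.79; payment $3,205.79; balance $0.00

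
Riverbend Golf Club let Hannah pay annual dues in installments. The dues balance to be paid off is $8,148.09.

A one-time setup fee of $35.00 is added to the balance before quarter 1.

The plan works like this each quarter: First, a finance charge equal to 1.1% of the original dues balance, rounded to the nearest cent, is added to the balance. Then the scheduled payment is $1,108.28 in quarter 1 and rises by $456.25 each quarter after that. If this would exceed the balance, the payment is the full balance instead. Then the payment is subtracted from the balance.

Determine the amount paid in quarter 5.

Quarter 1: opening $8,183.09; interest $89.63 → $8,272.72; payment $1,108.28; balance $7,164.44
Quarter 2: opening $7,164.44; interest $89.63 → $7,254.07; payment $1,564.53; balance $5,689.54
Quarter 3: opening $5,689.54; interest $89.63 → $5,779.17; payment $2,020.78; balance $3,758.39
Quarter 4: opening $3,758.39; interest $89.63 → $3,848.02; payment $2,477.03; balance $1,370.99
Quarter 5: opening $1,370.99; interest $89.63 → $1,460.62; payment $1,460.62; balance $0.00

$1,460.62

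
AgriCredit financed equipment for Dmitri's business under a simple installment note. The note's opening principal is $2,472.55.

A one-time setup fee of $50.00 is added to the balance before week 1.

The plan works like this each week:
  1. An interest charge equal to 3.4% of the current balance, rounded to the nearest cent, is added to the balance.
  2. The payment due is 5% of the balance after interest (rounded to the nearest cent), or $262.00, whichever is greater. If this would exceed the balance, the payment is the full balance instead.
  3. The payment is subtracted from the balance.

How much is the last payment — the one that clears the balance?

$225.84

Week 1: opening $2,522.55; interest $85.77 → $2,608.32; payment $262.00; balance $2,346.32
Week 2: opening $2,346.32; interest $79.77 → $2,426.09; payment $262.00; balance $2,164.09
Week 3: opening $2,164.09; interest $73.58 → $2,237.67; payment $262.00; balance $1,975.67
Week 4: opening $1,975.67; interest $67.17 → $2,042.84; payment $262.00; balance $1,780.84
Week 5: opening $1,780.84; interest $60.55 → $1,841.39; payment $262.00; balance $1,579.39
Week 6: opening $1,579.39; interest $53.70 → $1,633.09; payment $262.00; balance $1,371.09
Week 7: opening $1,371.09; interest $46.62 → $1,417.71; payment $262.00; balance $1,155.71
Week 8: opening $1,155.71; interest $39.29 → $1,195.00; payment $262.00; balance $933.00
Week 9: opening $933.00; interest $31.72 → $964.72; payment $262.00; balance $702.72
Week 10: opening $702.72; interest $23.89 → $726.61; payment $262.00; balance $464.61
Week 11: opening $464.61; interest $15.80 → $480.41; payment $262.00; balance $218.41
Week 12: opening $218.41; interest $7.43 → $225.84; payment $225.84; balance $0.00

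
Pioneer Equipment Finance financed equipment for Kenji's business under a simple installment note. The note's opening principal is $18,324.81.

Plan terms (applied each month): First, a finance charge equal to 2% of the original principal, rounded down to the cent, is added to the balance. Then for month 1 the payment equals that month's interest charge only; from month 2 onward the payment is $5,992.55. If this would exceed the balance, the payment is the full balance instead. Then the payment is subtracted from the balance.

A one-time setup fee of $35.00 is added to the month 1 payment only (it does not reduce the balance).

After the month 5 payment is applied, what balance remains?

Month 1: opening $18,324.81; interest $366.49 → $18,691.30; payment $366.49 (+ $35.00 fee); balance $18,324.81
Month 2: opening $18,324.81; interest $366.49 → $18,691.30; payment $5,992.55; balance $12,698.75
Month 3: opening $12,698.75; interest $366.49 → $13,065.24; payment $5,992.55; balance $7,072.69
Month 4: opening $7,072.69; interest $366.49 → $7,439.18; payment $5,992.55; balance $1,446.63
Month 5: opening $1,446.63; interest $366.49 → $1,813.12; payment $1,813.12; balance $0.00

$0.00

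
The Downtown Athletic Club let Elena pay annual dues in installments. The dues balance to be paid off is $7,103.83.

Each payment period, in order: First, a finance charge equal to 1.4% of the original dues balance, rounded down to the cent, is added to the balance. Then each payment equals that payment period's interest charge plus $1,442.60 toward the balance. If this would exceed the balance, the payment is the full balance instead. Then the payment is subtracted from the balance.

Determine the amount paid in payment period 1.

Payment period 1: opening $7,103.83; interest $99.45 → $7,203.28; payment $1,542.05; balance $5,661.23

$1,542.05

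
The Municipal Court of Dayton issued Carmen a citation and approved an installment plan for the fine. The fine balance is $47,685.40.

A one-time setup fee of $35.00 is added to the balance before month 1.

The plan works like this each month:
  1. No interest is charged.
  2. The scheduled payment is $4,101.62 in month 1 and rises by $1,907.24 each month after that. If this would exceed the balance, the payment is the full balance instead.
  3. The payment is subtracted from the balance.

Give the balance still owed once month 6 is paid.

$0.00

Month 1: opening $47,720.40; payment $4,101.62; balance $43,618.78
Month 2: opening $43,618.78; payment $6,008.86; balance $37,609.92
Month 3: opening $37,609.92; payment $7,916.10; balance $29,693.82
Month 4: opening $29,693.82; payment $9,823.34; balance $19,870.48
Month 5: opening $19,870.48; payment $11,730.58; balance $8,139.90
Month 6: opening $8,139.90; payment $8,139.90; balance $0.00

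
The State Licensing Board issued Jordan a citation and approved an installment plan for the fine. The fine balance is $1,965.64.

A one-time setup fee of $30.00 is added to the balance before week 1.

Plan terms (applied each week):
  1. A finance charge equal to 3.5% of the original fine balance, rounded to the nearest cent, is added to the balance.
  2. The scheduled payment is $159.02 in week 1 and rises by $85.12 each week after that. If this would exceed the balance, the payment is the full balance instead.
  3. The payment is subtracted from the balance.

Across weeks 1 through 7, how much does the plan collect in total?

Week 1: opening $1,995.64; interest $68.80 → $2,064.44; payment $159.02; balance $1,905.42
Week 2: opening $1,905.42; interest $68.80 → $1,974.22; payment $244.14; balance $1,730.08
Week 3: opening $1,730.08; interest $68.80 → $1,798.88; payment $329.26; balance $1,469.62
Week 4: opening $1,469.62; interest $68.80 → $1,538.42; payment $414.38; balance $1,124.04
Week 5: opening $1,124.04; interest $68.80 → $1,192.84; payment $499.50; balance $693.34
Week 6: opening $693.34; interest $68.80 → $762.14; payment $584.62; balance $177.52
Week 7: opening $177.52; interest $68.80 → $246.32; payment $246.32; balance $0.00
Total paid: $2,477.24

$2,477.24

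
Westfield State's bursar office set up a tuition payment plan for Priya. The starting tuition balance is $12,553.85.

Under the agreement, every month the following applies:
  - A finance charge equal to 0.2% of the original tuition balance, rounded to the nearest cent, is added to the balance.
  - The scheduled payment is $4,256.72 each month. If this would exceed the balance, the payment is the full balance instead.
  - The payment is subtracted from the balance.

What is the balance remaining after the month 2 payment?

$4,090.63

Month 1: opening $12,553.85; interest $25.11 → $12,578.96; payment $4,256.72; balance $8,322.24
Month 2: opening $8,322.24; interest $25.11 → $8,347.35; payment $4,256.72; balance $4,090.63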